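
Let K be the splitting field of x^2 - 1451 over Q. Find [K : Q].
[K : Q] = 2

f(x) = x^2 - 1451 factors as (x - √1451)(x + √1451). The splitting field is K = Q(√1451). Since 1451 is squarefree and > 1, it is not a perfect square, so x^2 - 1451 is irreducible over Q and [Q(√1451) : Q] = 2. Hence [K : Q] = 2.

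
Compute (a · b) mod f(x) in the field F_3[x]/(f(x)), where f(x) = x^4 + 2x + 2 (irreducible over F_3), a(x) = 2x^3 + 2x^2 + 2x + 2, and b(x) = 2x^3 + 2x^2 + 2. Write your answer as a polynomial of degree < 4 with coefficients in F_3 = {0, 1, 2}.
a · b ≡ x^3 + 2x^2 + 2x (mod f(x))

Multiply in F_3[x]: a(x)·b(x) = (2x^3 + 2x^2 + 2x + 2)·(2x^3 + 2x^2 + 2) = x^6 + 2x^5 + 2x^4 + 2x^2 + x + 1. This has degree ≥ 4, so divide by f(x) over F_3: x^6 + 2x^5 + 2x^4 + 2x^2 + x + 1 = (x^2 + 2x + 2)·(x^4 + 2x + 2) + (x^3 + 2x^2 + 2x). Hence a·b ≡ x^3 + 2x^2 + 2x (mod f). (F_3[x]/(f) is a field with 3^4 = 81 elements since f is irreducible of degree 4.)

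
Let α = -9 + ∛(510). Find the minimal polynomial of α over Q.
m_α(x) = x^3 + 27x^2 + 243x + 219

Set β = α + 9 = ∛(510), so β^3 = 510. Then (α + 9)^3 - 510 = 0, i.e. α is a root of g(x) = (x + 9)^3 - 510 = x^3 + 27x^2 + 243x + 219. Since g(x) = h(x + 9) where h(x) = x^3 - 510, and h is irreducible over Q (because 510 is not a perfect cube, so h has no rational root, and a monic cubic with no rational root is irreducible), g is also irreducible (irreducibility is preserved under the substitution x → x + 9). Hence m_α(x) = x^3 + 27x^2 + 243x + 219.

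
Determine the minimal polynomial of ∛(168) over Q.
m_α(x) = x^3 - 168

α satisfies α^3 = 168, so x^3 - 168 annihilates α. By the rational root test, a rational root p/q (in lowest terms) of x^3 - 168 would satisfy p^3 = 168 q^3, forcing q = 1 and p^3 = 168; but 168 is not a perfect cube, contradiction. A monic cubic over Q with no rational root is irreducible (any nontrivial factorization would include a linear factor). Hence x^3 - 168 is the minimal polynomial of α, and in particular [Q(α):Q] = 3.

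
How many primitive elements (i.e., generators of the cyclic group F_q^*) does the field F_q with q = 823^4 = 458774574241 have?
There are φ(458774574240) = 120266022912 primitive elements

F_q^* is cyclic of order q - 1 = 458774574240. A cyclic group of order m has exactly φ(m) generators. Here m = 458774574240 = 2^5 · 3 · 5 · 103 · 137 · 67733, so the number of primitive elements is φ(458774574240) = 120266022912.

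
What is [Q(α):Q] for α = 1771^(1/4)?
[Q(α):Q] = 4

α is a root of x^4 - 1771. By Eisenstein's criterion at the prime p = 7 (which divides the constant term 1771 but p^2 = 49 does not, since 1771 is squarefree), x^4 - 1771 is irreducible over Q. Hence [Q(α):Q] = 4.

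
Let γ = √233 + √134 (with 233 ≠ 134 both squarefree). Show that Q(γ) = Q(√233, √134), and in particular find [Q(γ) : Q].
[Q(γ) : Q] = 4 (equivalently, Q(γ) = Q(√233, √134))

Obviously Q(γ) ⊆ Q(√233, √134), and [Q(√233, √134):Q] = 4 (since 233, 134 are distinct squarefree integers > 1 with 31222 not a perfect square). To show equality we compute the minimal polynomial of γ. From γ = √233 + √134: γ^2 = 233 + 2√(31222) + 134 = 367 + 2√(31222), so γ^2 - 367 = 2√(31222); squaring, (γ^2 - 367)^2 = 4·31222, i.e. γ^4 - 734γ^2 + 134689 - 124888 = 0, i.e. γ^4 - 734γ^2 + 9801 = 0. So γ is a root of x^4 - 734x^2 + 9801. This polynomial is irreducible over Q: it has no rational root (each ±√233 ± √134 is irrational), and any factorization into two quadratics over Q would force √(31222) ∈ Q (pairing opposite roots) or √233, √134 ∈ Q (other pairings), all impossible. Hence [Q(γ):Q] = 4 = [Q(√233, √134):Q], so Q(γ) = Q(√233, √134).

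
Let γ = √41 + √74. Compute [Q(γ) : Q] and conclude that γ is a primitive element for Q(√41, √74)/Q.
[Q(γ) : Q] = 4 (equivalently, Q(γ) = Q(√41, √74))

Obviously Q(γ) ⊆ Q(√41, √74), and [Q(√41, √74):Q] = 4 (since 41, 74 are distinct squarefree integers > 1 with 3034 not a perfect square). To show equality we compute the minimal polynomial of γ. From γ = √41 + √74: γ^2 = 41 + 2√(3034) + 74 = 115 + 2√(3034), so γ^2 - 115 = 2√(3034); squaring, (γ^2 - 115)^2 = 4·3034, i.e. γ^4 - 230γ^2 + 13225 - 12136 = 0, i.e. γ^4 - 230γ^2 + 1089 = 0. So γ is a root of x^4 - 230x^2 + 1089. This polynomial is irreducible over Q: it has no rational root (each ±√41 ± √74 is irrational), and any factorization into two quadratics over Q would force √(3034) ∈ Q (pairing opposite roots) or √41, √74 ∈ Q (other pairings), all impossible. Hence [Q(γ):Q] = 4 = [Q(√41, √74):Q], so Q(γ) = Q(√41, √74).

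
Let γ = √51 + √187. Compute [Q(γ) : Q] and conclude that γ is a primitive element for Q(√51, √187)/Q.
[Q(γ) : Q] = 4 (equivalently, Q(γ) = Q(√51, √187))

Obviously Q(γ) ⊆ Q(√51, √187), and [Q(√51, √187):Q] = 4 (since 51, 187 are distinct squarefree integers > 1 with 9537 not a perfect square). To show equality we compute the minimal polynomial of γ. From γ = √51 + √187: γ^2 = 51 + 2√(9537) + 187 = 238 + 2√(9537), so γ^2 - 238 = 2√(9537); squaring, (γ^2 - 238)^2 = 4·9537, i.e. γ^4 - 476γ^2 + 56644 - 38148 = 0, i.e. γ^4 - 476γ^2 + 18496 = 0. So γ is a root of x^4 - 476x^2 + 18496. This polynomial is irreducible over Q: it has no rational root (each ±√51 ± √187 is irrational), and any factorization into two quadratics over Q would force √(9537) ∈ Q (pairing opposite roots) or √51, √187 ∈ Q (other pairings), all impossible. Hence [Q(γ):Q] = 4 = [Q(√51, √187):Q], so Q(γ) = Q(√51, √187).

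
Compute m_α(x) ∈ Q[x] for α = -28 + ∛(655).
m_α(x) = x^3 + 84x^2 + 2352x + 21297

Set β = α + 28 = ∛(655), so β^3 = 655. Then (α + 28)^3 - 655 = 0, i.e. α is a root of g(x) = (x + 28)^3 - 655 = x^3 + 84x^2 + 2352x + 21297. Since g(x) = h(x + 28) where h(x) = x^3 - 655, and h is irreducible over Q (because 655 is not a perfect cube, so h has no rational root, and a monic cubic with no rational root is irreducible), g is also irreducible (irreducibility is preserved under the substitution x → x + 28). Hence m_α(x) = x^3 + 84x^2 + 2352x + 21297.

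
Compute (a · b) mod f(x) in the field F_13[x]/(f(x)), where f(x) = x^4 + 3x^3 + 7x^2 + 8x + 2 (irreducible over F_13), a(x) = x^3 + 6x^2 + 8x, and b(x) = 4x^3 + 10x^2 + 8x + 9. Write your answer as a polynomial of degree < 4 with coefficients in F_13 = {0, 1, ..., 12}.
a · b ≡ 11x^3 + 9x^2 + 6x + 1 (mod f(x))

Multiply in F_13[x]: a(x)·b(x) = (x^3 + 6x^2 + 8x)·(4x^3 + 10x^2 + 8x + 9) = 4x^6 + 8x^5 + 9x^4 + 7x^3 + x^2 + 7x. This has degree ≥ 4, so divide by f(x) over F_13: 4x^6 + 8x^5 + 9x^4 + 7x^3 + x^2 + 7x = (4x^2 + 9x + 6)·(x^4 + 3x^3 + 7x^2 + 8x + 2) + (11x^3 + 9x^2 + 6x + 1). Hence a·b ≡ 11x^3 + 9x^2 + 6x + 1 (mod f). (F_13[x]/(f) is a field with 13^4 = 28561 elements since f is irreducible of degree 4.)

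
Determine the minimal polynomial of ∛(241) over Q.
m_α(x) = x^3 - 241

α satisfies α^3 = 241, so x^3 - 241 annihilates α. By the rational root test, a rational root p/q (in lowest terms) of x^3 - 241 would satisfy p^3 = 241 q^3, forcing q = 1 and p^3 = 241; but 241 is not a perfect cube, contradiction. A monic cubic over Q with no rational root is irreducible (any nontrivial factorization would include a linear factor). Hence x^3 - 241 is the minimal polynomial of α, and in particular [Q(α):Q] = 3.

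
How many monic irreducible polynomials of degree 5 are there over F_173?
There are 30992778384 monic irreducible polynomials of degree 5 over F_173

Each element of F_{173^5} that lies in no proper subfield is a root of exactly one monic irreducible of degree 5 over F_173, and each such polynomial has 5 distinct roots in F_{173^5}. By Möbius inversion the count is N_173(5) = (1/5) Σ_{d|5} μ(5/d) · 173^d = (1/5)(μ(5)·173^1 + μ(1)·173^5) = 154963891920/5 = 30992778384.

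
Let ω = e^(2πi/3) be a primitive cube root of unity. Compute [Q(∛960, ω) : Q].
[Q(∛960, ω) : Q] = 6

[Q(∛960):Q] = 3 (min poly x^3 - 960, irreducible since 960 is not a perfect cube). [Q(ω):Q] = 2 (min poly x^2 + x + 1). Since Q(∛960) ⊂ R and ω ∉ R, we have ω ∉ Q(∛960), so x^2 + x + 1 remains irreducible over Q(∛960) and [Q(∛960, ω) : Q(∛960)] = 2. By the tower law, [Q(∛960, ω) : Q] = 3 · 2 = 6. (In fact Q(∛960, ω) is the splitting field of x^3 - 960 over Q.)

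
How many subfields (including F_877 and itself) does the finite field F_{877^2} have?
F_{877^2} has 2 subfields

The subfields of F_{p^n} are exactly the fields F_{p^d} for d | n (each is the fixed field of the unique index-d subgroup of Gal(F_{p^n}/F_p) ≅ Z/nZ). The divisors of n = 2 are {1, 2}, giving 2 subfields: F_{877^1}, F_{877^2}.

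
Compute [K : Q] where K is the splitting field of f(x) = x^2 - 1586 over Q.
[K : Q] = 2

f(x) = x^2 - 1586 factors as (x - √1586)(x + √1586). The splitting field is K = Q(√1586). Since 1586 is squarefree and > 1, it is not a perfect square, so x^2 - 1586 is irreducible over Q and [Q(√1586) : Q] = 2. Hence [K : Q] = 2.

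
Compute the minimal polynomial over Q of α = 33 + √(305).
m_α(x) = x^2 - 66x + 784

From α - 33 = √(305), squaring gives (α - 33)^2 = 305, i.e. α^2 - 66α + 1089 = 305, so α^2 - 66α + 784 = 0. The discriminant of x^2 - 66x + 784 is (-66)^2 - 4·(784) = 4356 - 3136 = 1220, and 4·(305) is not a perfect square in Q since 305 is squarefree and ≠ 1. Hence x^2 - 66x + 784 is irreducible over Q and is the minimal polynomial of α.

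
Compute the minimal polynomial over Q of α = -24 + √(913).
m_α(x) = x^2 + 48x - 337

From α + 24 = √(913), squaring gives (α + 24)^2 = 913, i.e. α^2 + 48α + 576 = 913, so α^2 + 48α - 337 = 0. The discriminant of x^2 + 48x - 337 is (48)^2 - 4·(-337) = 2304 + 1348 = 3652, and 4·(913) is not a perfect square in Q since 913 is squarefree and ≠ 1. Hence x^2 + 48x - 337 is irreducible over Q and is the minimal polynomial of α.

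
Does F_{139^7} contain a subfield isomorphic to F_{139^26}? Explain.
No: F_{139^26} is not a subfield of F_{139^7}

F_{p^m} embeds in F_{p^n} iff m | n. Here 26 ∤ 7 (since 7 = 0·26 + 7 with remainder 7 ≠ 0), so F_{139^26} is not a subfield of F_{139^7}. Equivalently: if it were, the tower law would give 26 = [F_{139^26}:F_139] dividing [F_{139^7}:F_139] = 7, contradiction.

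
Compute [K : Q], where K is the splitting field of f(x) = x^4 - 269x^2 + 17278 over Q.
[K : Q] = 4

Solving the quadratic in x^2: x^2 = (269 ± √(269^2 - 4·17278))/2 = (269 ± √3249)/2 = (269 ± 57)/2, giving x^2 = 106 or x^2 = 163. So f(x) = (x^2 - 106)(x^2 - 163) and the roots of f are ±√106, ±√163. Hence the splitting field is K = Q(√106, √163). Since 106 and 163 are distinct squarefree integers > 1, their product 17278 is not a perfect square, so √163 ∉ Q(√106). By the tower law [K:Q] = [Q(√106,√163):Q(√106)] · [Q(√106):Q] = 2 · 2 = 4.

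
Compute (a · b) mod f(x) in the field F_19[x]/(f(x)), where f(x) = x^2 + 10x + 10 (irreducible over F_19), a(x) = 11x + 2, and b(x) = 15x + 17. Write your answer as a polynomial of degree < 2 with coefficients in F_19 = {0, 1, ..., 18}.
a · b ≡ 11x + 18 (mod f(x))

Multiply in F_19[x]: a(x)·b(x) = (11x + 2)·(15x + 17) = 13x^2 + 8x + 15. This has degree ≥ 2, so divide by f(x) over F_19: 13x^2 + 8x + 15 = (13)·(x^2 + 10x + 10) + (11x + 18). Hence a·b ≡ 11x + 18 (mod f). (F_19[x]/(f) is a field with 19^2 = 361 elements since f is irreducible of degree 2.)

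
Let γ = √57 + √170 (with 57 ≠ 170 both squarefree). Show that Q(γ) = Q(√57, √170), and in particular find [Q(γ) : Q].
[Q(γ) : Q] = 4 (equivalently, Q(γ) = Q(√57, √170))

Obviously Q(γ) ⊆ Q(√57, √170), and [Q(√57, √170):Q] = 4 (since 57, 170 are distinct squarefree integers > 1 with 9690 not a perfect square). To show equality we compute the minimal polynomial of γ. From γ = √57 + √170: γ^2 = 57 + 2√(9690) + 170 = 227 + 2√(9690), so γ^2 - 227 = 2√(9690); squaring, (γ^2 - 227)^2 = 4·9690, i.e. γ^4 - 454γ^2 + 51529 - 38760 = 0, i.e. γ^4 - 454γ^2 + 12769 = 0. So γ is a root of x^4 - 454x^2 + 12769. This polynomial is irreducible over Q: it has no rational root (each ±√57 ± √170 is irrational), and any factorization into two quadratics over Q would force √(9690) ∈ Q (pairing opposite roots) or √57, √170 ∈ Q (other pairings), all impossible. Hence [Q(γ):Q] = 4 = [Q(√57, √170):Q], so Q(γ) = Q(√57, √170).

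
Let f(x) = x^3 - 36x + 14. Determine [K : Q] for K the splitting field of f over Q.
[K : Q] = 6

By the rational root test, any rational root of the monic integer polynomial f(x) = x^3 - 36x + 14 must be an integer dividing the constant term 14, i.e. one of ±{1, 2, 7, 14}. Evaluating: f(1) = -21, f(-1) = 49, f(2) = -50, f(-2) = 78, f(7) = 105, f(-7) = -77, f(14) = 2254, f(-14) = -2226; none is 0, so f has no rational root and is therefore irreducible over Q (a cubic with no linear factor over a field is irreducible). For an irreducible cubic, the Galois group is A_3 or S_3 according as the discriminant disc(f) = -4a^3 - 27b^2 = -4·(-36)^3 - 27·(14)^2 = 181332 is or is not a square in Q. Here disc(f) = 181332 is not a perfect square in Q, so the Galois group of f over Q is not contained in A_3 and must be all of S_3. The splitting field has degree |S_3| = 6 over Q, so [K : Q] = 6.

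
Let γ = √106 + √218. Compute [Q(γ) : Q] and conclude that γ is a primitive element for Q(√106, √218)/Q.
[Q(γ) : Q] = 4 (equivalently, Q(γ) = Q(√106, √218))

Obviously Q(γ) ⊆ Q(√106, √218), and [Q(√106, √218):Q] = 4 (since 106, 218 are distinct squarefree integers > 1 with 23108 not a perfect square). To show equality we compute the minimal polynomial of γ. From γ = √106 + √218: γ^2 = 106 + 2√(23108) + 218 = 324 + 2√(23108), so γ^2 - 324 = 2√(23108); squaring, (γ^2 - 324)^2 = 4·23108, i.e. γ^4 - 648γ^2 + 104976 - 92432 = 0, i.e. γ^4 - 648γ^2 + 12544 = 0. So γ is a root of x^4 - 648x^2 + 12544. This polynomial is irreducible over Q: it has no rational root (each ±√106 ± √218 is irrational), and any factorization into two quadratics over Q would force √(23108) ∈ Q (pairing opposite roots) or √106, √218 ∈ Q (other pairings), all impossible. Hence [Q(γ):Q] = 4 = [Q(√106, √218):Q], so Q(γ) = Q(√106, √218).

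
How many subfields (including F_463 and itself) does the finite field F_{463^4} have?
F_{463^4} has 3 subfields

The subfields of F_{p^n} are exactly the fields F_{p^d} for d | n (each is the fixed field of the unique index-d subgroup of Gal(F_{p^n}/F_p) ≅ Z/nZ). The divisors of n = 4 are {1, 2, 4}, giving 3 subfields: F_{463^1}, F_{463^2}, F_{463^4}.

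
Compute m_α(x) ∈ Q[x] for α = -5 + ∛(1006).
m_α(x) = x^3 + 15x^2 + 75x - 881

Set β = α + 5 = ∛(1006), so β^3 = 1006. Then (α + 5)^3 - 1006 = 0, i.e. α is a root of g(x) = (x + 5)^3 - 1006 = x^3 + 15x^2 + 75x - 881. Since g(x) = h(x + 5) where h(x) = x^3 - 1006, and h is irreducible over Q (because 1006 is not a perfect cube, so h has no rational root, and a monic cubic with no rational root is irreducible), g is also irreducible (irreducibility is preserved under the substitution x → x + 5). Hence m_α(x) = x^3 + 15x^2 + 75x - 881.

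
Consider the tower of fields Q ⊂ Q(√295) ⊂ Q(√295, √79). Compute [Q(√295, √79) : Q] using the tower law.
[Q(√295, √79) : Q] = 4

[Q(√295):Q] = 2 (min poly x^2 - 295, irreducible since 295 is squarefree > 1). For the top step, suppose √79 ∈ Q(√295), say √79 = c + d√295 with c, d ∈ Q. Squaring: 79 = c^2 + 295d^2 + 2cd√295. Since √295 ∉ Q this forces 2cd = 0. If d = 0 then √79 = c ∈ Q, contradicting 79 squarefree > 1. If c = 0 then 79 = 295d^2, so 295·79 = (295d)^2 is a perfect square in Q — but 295·79 = 23305 is not a perfect square (since 295 and 79 are distinct squarefree integers). Contradiction. Hence √79 ∉ Q(√295), so x^2 - 79 stays irreducible over Q(√295) and [Q(√295, √79) : Q(√295)] = 2. By the tower law, [Q(√295, √79) : Q] = 2 · 2 = 4.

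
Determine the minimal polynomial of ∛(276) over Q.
m_α(x) = x^3 - 276

α satisfies α^3 = 276, so x^3 - 276 annihilates α. By the rational root test, a rational root p/q (in lowest terms) of x^3 - 276 would satisfy p^3 = 276 q^3, forcing q = 1 and p^3 = 276; but 276 is not a perfect cube, contradiction. A monic cubic over Q with no rational root is irreducible (any nontrivial factorization would include a linear factor). Hence x^3 - 276 is the minimal polynomial of α, and in particular [Q(α):Q] = 3.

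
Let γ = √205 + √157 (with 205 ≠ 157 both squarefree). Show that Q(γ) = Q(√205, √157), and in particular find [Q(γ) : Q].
[Q(γ) : Q] = 4 (equivalently, Q(γ) = Q(√205, √157))

Obviously Q(γ) ⊆ Q(√205, √157), and [Q(√205, √157):Q] = 4 (since 205, 157 are distinct squarefree integers > 1 with 32185 not a perfect square). To show equality we compute the minimal polynomial of γ. From γ = √205 + √157: γ^2 = 205 + 2√(32185) + 157 = 362 + 2√(32185), so γ^2 - 362 = 2√(32185); squaring, (γ^2 - 362)^2 = 4·32185, i.e. γ^4 - 724γ^2 + 131044 - 128740 = 0, i.e. γ^4 - 724γ^2 + 2304 = 0. So γ is a root of x^4 - 724x^2 + 2304. This polynomial is irreducible over Q: it has no rational root (each ±√205 ± √157 is irrational), and any factorization into two quadratics over Q would force √(32185) ∈ Q (pairing opposite roots) or √205, √157 ∈ Q (other pairings), all impossible. Hence [Q(γ):Q] = 4 = [Q(√205, √157):Q], so Q(γ) = Q(√205, √157).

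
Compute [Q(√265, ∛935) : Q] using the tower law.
[Q(√265, ∛935) : Q] = 6

Let L = Q(√265, ∛935). Since Q(√265) ⊂ L and [Q(√265):Q] = 2, the tower law gives 2 | [L:Q]. Likewise Q(∛935) ⊂ L with [Q(∛935):Q] = 3 (because 935 is not a perfect cube), so 3 | [L:Q]. As gcd(2,3) = 1, [L:Q] is divisible by 6. Conversely L is generated over Q by √265 and ∛935, so [L:Q] ≤ 2·3 = 6. Therefore [Q(√265, ∛935) : Q] = 6.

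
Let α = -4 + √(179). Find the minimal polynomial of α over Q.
m_α(x) = x^2 + 8x - 163

From α + 4 = √(179), squaring gives (α + 4)^2 = 179, i.e. α^2 + 8α + 16 = 179, so α^2 + 8α - 163 = 0. The discriminant of x^2 + 8x - 163 is (8)^2 - 4·(-163) = 64 + 652 = 716, and 4·(179) is not a perfect square in Q since 179 is squarefree and ≠ 1. Hence x^2 + 8x - 163 is irreducible over Q and is the minimal polynomial of α.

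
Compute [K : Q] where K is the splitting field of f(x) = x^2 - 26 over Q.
[K : Q] = 2

f(x) = x^2 - 26 factors as (x - √26)(x + √26). The splitting field is K = Q(√26). Since 26 is squarefree and > 1, it is not a perfect square, so x^2 - 26 is irreducible over Q and [Q(√26) : Q] = 2. Hence [K : Q] = 2.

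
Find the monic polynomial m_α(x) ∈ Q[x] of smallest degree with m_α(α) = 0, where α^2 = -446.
m_α(x) = x^2 + 446

α satisfies α^2 + 446 = 0, so x^2 + 446 annihilates α. Since d = -446 is squarefree and ≠ 1, it is not a perfect square in Q, so x^2 + 446 has no rational root and is therefore irreducible over Q (a degree-2 polynomial over a field is irreducible iff it has no root). Hence m_α(x) = x^2 + 446.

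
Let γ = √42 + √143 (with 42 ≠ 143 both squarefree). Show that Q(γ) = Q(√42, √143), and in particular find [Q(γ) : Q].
[Q(γ) : Q] = 4 (equivalently, Q(γ) = Q(√42, √143))

Obviously Q(γ) ⊆ Q(√42, √143), and [Q(√42, √143):Q] = 4 (since 42, 143 are distinct squarefree integers > 1 with 6006 not a perfect square). To show equality we compute the minimal polynomial of γ. From γ = √42 + √143: γ^2 = 42 + 2√(6006) + 143 = 185 + 2√(6006), so γ^2 - 185 = 2√(6006); squaring, (γ^2 - 185)^2 = 4·6006, i.e. γ^4 - 370γ^2 + 34225 - 24024 = 0, i.e. γ^4 - 370γ^2 + 10201 = 0. So γ is a root of x^4 - 370x^2 + 10201. This polynomial is irreducible over Q: it has no rational root (each ±√42 ± √143 is irrational), and any factorization into two quadratics over Q would force √(6006) ∈ Q (pairing opposite roots) or √42, √143 ∈ Q (other pairings), all impossible. Hence [Q(γ):Q] = 4 = [Q(√42, √143):Q], so Q(γ) = Q(√42, √143).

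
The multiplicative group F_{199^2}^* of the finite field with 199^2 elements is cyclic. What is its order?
|F_{199^2}^*| = 39600

F_{199^2} has 199^2 = 39601 elements; its multiplicative group consists of all nonzero elements, so |F_{199^2}^*| = 39601 - 1 = 39600. (It is cyclic since any finite subgroup of the multiplicative group of a field is cyclic.)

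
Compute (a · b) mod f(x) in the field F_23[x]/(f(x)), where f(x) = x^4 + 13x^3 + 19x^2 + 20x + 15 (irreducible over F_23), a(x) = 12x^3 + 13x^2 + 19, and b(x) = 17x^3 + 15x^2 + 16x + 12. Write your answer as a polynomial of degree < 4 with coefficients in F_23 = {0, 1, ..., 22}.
a · b ≡ 13x^3 + 22x^2 + 2x + 18 (mod f(x))

Multiply in F_23[x]: a(x)·b(x) = (12x^3 + 13x^2 + 19)·(17x^3 + 15x^2 + 16x + 12) = 20x^6 + 10x^5 + 19x^4 + 8x^3 + 4x^2 + 5x + 21. This has degree ≥ 4, so divide by f(x) over F_23: 20x^6 + 10x^5 + 19x^4 + 8x^3 + 4x^2 + 5x + 21 = (20x^2 + 3x + 14)·(x^4 + 13x^3 + 19x^2 + 20x + 15) + (13x^3 + 22x^2 + 2x + 18). Hence a·b ≡ 13x^3 + 22x^2 + 2x + 18 (mod f). (F_23[x]/(f) is a field with 23^4 = 279841 elements since f is irreducible of degree 4.)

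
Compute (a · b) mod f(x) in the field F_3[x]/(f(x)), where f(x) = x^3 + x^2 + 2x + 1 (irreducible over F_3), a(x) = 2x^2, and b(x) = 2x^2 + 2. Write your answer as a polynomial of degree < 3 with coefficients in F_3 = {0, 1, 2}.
a · b ≡ x + 1 (mod f(x))

Multiply in F_3[x]: a(x)·b(x) = (2x^2)·(2x^2 + 2) = x^4 + x^2. This has degree ≥ 3, so divide by f(x) over F_3: x^4 + x^2 = (x + 2)·(x^3 + x^2 + 2x + 1) + (x + 1). Hence a·b ≡ x + 1 (mod f). (F_3[x]/(f) is a field with 3^3 = 27 elements since f is irreducible of degree 3.)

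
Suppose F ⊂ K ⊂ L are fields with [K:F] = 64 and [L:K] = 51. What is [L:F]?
[L:F] = 3264

The tower law says that for any tower of field extensions F ⊂ K ⊂ L with finite degrees, [L:F] = [L:K] · [K:F]. Here this gives [L:F] = 51 · 64 = 3264.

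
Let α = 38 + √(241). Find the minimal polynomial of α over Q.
m_α(x) = x^2 - 76x + 1203

From α - 38 = √(241), squaring gives (α - 38)^2 = 241, i.e. α^2 - 76α + 1444 = 241, so α^2 - 76α + 1203 = 0. The discriminant of x^2 - 76x + 1203 is (-76)^2 - 4·(1203) = 5776 - 4812 = 964, and 4·(241) is not a perfect square in Q since 241 is squarefree and ≠ 1. Hence x^2 - 76x + 1203 is irreducible over Q and is the minimal polynomial of α.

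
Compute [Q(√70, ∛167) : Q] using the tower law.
[Q(√70, ∛167) : Q] = 6

Let L = Q(√70, ∛167). Since Q(√70) ⊂ L and [Q(√70):Q] = 2, the tower law gives 2 | [L:Q]. Likewise Q(∛167) ⊂ L with [Q(∛167):Q] = 3 (because 167 is not a perfect cube), so 3 | [L:Q]. As gcd(2,3) = 1, [L:Q] is divisible by 6. Conversely L is generated over Q by √70 and ∛167, so [L:Q] ≤ 2·3 = 6. Therefore [Q(√70, ∛167) : Q] = 6.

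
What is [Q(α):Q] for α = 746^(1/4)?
[Q(α):Q] = 4

α is a root of x^4 - 746. By Eisenstein's criterion at the prime p = 2 (which divides the constant term 746 but p^2 = 4 does not, since 746 is squarefree), x^4 - 746 is irreducible over Q. Hence [Q(α):Q] = 4.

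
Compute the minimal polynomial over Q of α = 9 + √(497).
m_α(x) = x^2 - 18x - 416

From α - 9 = √(497), squaring gives (α - 9)^2 = 497, i.e. α^2 - 18α + 81 = 497, so α^2 - 18α - 416 = 0. The discriminant of x^2 - 18x - 416 is (-18)^2 - 4·(-416) = 324 + 1664 = 1988, and 4·(497) is not a perfect square in Q since 497 is squarefree and ≠ 1. Hence x^2 - 18x - 416 is irreducible over Q and is the minimal polynomial of α.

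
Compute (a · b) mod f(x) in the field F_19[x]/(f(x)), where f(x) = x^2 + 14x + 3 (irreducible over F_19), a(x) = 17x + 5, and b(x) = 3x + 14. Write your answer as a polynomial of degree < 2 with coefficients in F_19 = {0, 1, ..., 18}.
a · b ≡ 14x + 12 (mod f(x))

Multiply in F_19[x]: a(x)·b(x) = (17x + 5)·(3x + 14) = 13x^2 + 6x + 13. This has degree ≥ 2, so divide by f(x) over F_19: 13x^2 + 6x + 13 = (13)·(x^2 + 14x + 3) + (14x + 12). Hence a·b ≡ 14x + 12 (mod f). (F_19[x]/(f) is a field with 19^2 = 361 elements since f is irreducible of degree 2.)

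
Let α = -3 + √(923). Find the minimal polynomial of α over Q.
m_α(x) = x^2 + 6x - 914

From α + 3 = √(923), squaring gives (α + 3)^2 = 923, i.e. α^2 + 6α + 9 = 923, so α^2 + 6α - 914 = 0. The discriminant of x^2 + 6x - 914 is (6)^2 - 4·(-914) = 36 + 3656 = 3692, and 4·(923) is not a perfect square in Q since 923 is squarefree and ≠ 1. Hence x^2 + 6x - 914 is irreducible over Q and is the minimal polynomial of α.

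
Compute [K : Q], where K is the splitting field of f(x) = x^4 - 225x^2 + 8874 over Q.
[K : Q] = 4

Solving the quadratic in x^2: x^2 = (225 ± √(225^2 - 4·8874))/2 = (225 ± √15129)/2 = (225 ± 123)/2, giving x^2 = 51 or x^2 = 174. So f(x) = (x^2 - 51)(x^2 - 174) and the roots of f are ±√51, ±√174. Hence the splitting field is K = Q(√51, √174). Since 51 and 174 are distinct squarefree integers > 1, their product 8874 is not a perfect square, so √174 ∉ Q(√51). By the tower law [K:Q] = [Q(√51,√174):Q(√51)] · [Q(√51):Q] = 2 · 2 = 4.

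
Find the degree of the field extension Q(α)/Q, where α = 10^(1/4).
[Q(α):Q] = 4

α is a root of x^4 - 10. By Eisenstein's criterion at the prime p = 2 (which divides the constant term 10 but p^2 = 4 does not, since 10 is squarefree), x^4 - 10 is irreducible over Q. Hence [Q(α):Q] = 4.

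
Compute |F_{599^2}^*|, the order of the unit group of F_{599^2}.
|F_{599^2}^*| = 358800

F_{599^2} has 599^2 = 358801 elements; its multiplicative group consists of all nonzero elements, so |F_{599^2}^*| = 358801 - 1 = 358800. (It is cyclic since any finite subgroup of the multiplicative group of a field is cyclic.)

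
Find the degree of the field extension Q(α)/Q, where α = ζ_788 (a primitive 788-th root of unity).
[Q(α):Q] = 392

The minimal polynomial of ζ_788 over Q is the 788-th cyclotomic polynomial Φ_788(x), which is irreducible over Q and has degree φ(788) = 392. Hence [Q(α):Q] = φ(788) = 392.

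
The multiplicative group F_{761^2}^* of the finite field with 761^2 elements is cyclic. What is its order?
|F_{761^2}^*| = 579120

F_{761^2} has 761^2 = 579121 elements; its multiplicative group consists of all nonzero elements, so |F_{761^2}^*| = 579121 - 1 = 579120. (It is cyclic since any finite subgroup of the multiplicative group of a field is cyclic.)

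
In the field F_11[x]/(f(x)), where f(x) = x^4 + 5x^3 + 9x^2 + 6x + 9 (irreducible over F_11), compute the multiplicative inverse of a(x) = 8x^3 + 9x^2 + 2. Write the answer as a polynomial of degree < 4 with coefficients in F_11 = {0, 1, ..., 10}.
a(x)^(-1) ≡ 8x^3 + 3x^2 + 10x + 4 (mod f(x))

Since f is irreducible over F_11, F_11[x]/(f) is a field and a(x) ≠ 0 has an inverse. Apply the extended Euclidean algorithm to f(x) and a(x) in F_11[x]: f(x) = (7x + 1)·a(x) + (3x + 7);  a(x) = (10x^2 + 9x + 1)·(3x + 7) + (6). The last nonzero remainder is the constant 6 = gcd(f, a) in F_11. Back-substituting through the division chain expresses 6 = s(x)·a(x) + t(x)·f(x) with s(x) ≡ 4x^3 + 7x^2 + 5x + 2 (mod f), so (4x^3 + 7x^2 + 5x + 2)·a(x) ≡ 6 (mod f). Multiplying by 6^(-1) ≡ 2 in F_11 gives a(x)^(-1) ≡ 2·(4x^3 + 7x^2 + 5x + 2) ≡ 8x^3 + 3x^2 + 10x + 4 (mod f). Check: (8x^3 + 9x^2 + 2)·(8x^3 + 3x^2 + 10x + 4) = 9x^6 + 8x^5 + 8x^4 + 6x^3 + 9x^2 + 9x + 8 ≡ 1 (mod x^4 + 5x^3 + 9x^2 + 6x + 9).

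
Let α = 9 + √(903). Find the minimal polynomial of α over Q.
m_α(x) = x^2 - 18x - 822

From α - 9 = √(903), squaring gives (α - 9)^2 = 903, i.e. α^2 - 18α + 81 = 903, so α^2 - 18α - 822 = 0. The discriminant of x^2 - 18x - 822 is (-18)^2 - 4·(-822) = 324 + 3288 = 3612, and 4·(903) is not a perfect square in Q since 903 is squarefree and ≠ 1. Hence x^2 - 18x - 822 is irreducible over Q and is the minimal polynomial of α.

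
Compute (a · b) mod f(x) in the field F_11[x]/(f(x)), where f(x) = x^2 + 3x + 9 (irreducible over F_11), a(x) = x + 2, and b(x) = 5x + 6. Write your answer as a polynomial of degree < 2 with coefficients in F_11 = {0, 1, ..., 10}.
a · b ≡ x (mod f(x))

Multiply in F_11[x]: a(x)·b(x) = (x + 2)·(5x + 6) = 5x^2 + 5x + 1. This has degree ≥ 2, so divide by f(x) over F_11: 5x^2 + 5x + 1 = (5)·(x^2 + 3x + 9) + (x). Hence a·b ≡ x (mod f). (F_11[x]/(f) is a field with 11^2 = 121 elements since f is irreducible of degree 2.)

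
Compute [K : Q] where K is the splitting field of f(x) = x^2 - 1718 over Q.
[K : Q] = 2

f(x) = x^2 - 1718 factors as (x - √1718)(x + √1718). The splitting field is K = Q(√1718). Since 1718 is squarefree and > 1, it is not a perfect square, so x^2 - 1718 is irreducible over Q and [Q(√1718) : Q] = 2. Hence [K : Q] = 2.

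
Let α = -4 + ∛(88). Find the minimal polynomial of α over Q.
m_α(x) = x^3 + 12x^2 + 48x - 24

Set β = α + 4 = ∛(88), so β^3 = 88. Then (α + 4)^3 - 88 = 0, i.e. α is a root of g(x) = (x + 4)^3 - 88 = x^3 + 12x^2 + 48x - 24. Since g(x) = h(x + 4) where h(x) = x^3 - 88, and h is irreducible over Q (because 88 is not a perfect cube, so h has no rational root, and a monic cubic with no rational root is irreducible), g is also irreducible (irreducibility is preserved under the substitution x → x + 4). Hence m_α(x) = x^3 + 12x^2 + 48x - 24.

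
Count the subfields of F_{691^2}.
F_{691^2} has 2 subfields

The subfields of F_{p^n} are exactly the fields F_{p^d} for d | n (each is the fixed field of the unique index-d subgroup of Gal(F_{p^n}/F_p) ≅ Z/nZ). The divisors of n = 2 are {1, 2}, giving 2 subfields: F_{691^1}, F_{691^2}.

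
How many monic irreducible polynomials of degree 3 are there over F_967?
There are 301410032 monic irreducible polynomials of degree 3 over F_967

Each element of F_{967^3} that lies in no proper subfield is a root of exactly one monic irreducible of degree 3 over F_967, and each such polynomial has 3 distinct roots in F_{967^3}. By Möbius inversion the count is N_967(3) = (1/3) Σ_{d|3} μ(3/d) · 967^d = (1/3)(μ(3)·967^1 + μ(1)·967^3) = 904230096/3 = 301410032.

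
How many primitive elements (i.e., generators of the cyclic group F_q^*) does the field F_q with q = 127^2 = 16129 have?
There are φ(16128) = 4608 primitive elements

F_q^* is cyclic of order q - 1 = 16128. A cyclic group of order m has exactly φ(m) generators. Here m = 16128 = 2^8 · 3^2 · 7, so the number of primitive elements is φ(16128) = 4608.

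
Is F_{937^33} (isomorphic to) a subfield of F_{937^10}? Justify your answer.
No: F_{937^33} is not a subfield of F_{937^10}

F_{p^m} embeds in F_{p^n} iff m | n. Here 33 ∤ 10 (since 10 = 0·33 + 10 with remainder 10 ≠ 0), so F_{937^33} is not a subfield of F_{937^10}. Equivalently: if it were, the tower law would give 33 = [F_{937^33}:F_937] dividing [F_{937^10}:F_937] = 10, contradiction.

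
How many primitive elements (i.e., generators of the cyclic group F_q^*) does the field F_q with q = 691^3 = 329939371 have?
There are φ(329939370) = 79719552 primitive elements

F_q^* is cyclic of order q - 1 = 329939370. A cyclic group of order m has exactly φ(m) generators. Here m = 329939370 = 2 · 3^2 · 5 · 19 · 23 · 8389, so the number of primitive elements is φ(329939370) = 79719552.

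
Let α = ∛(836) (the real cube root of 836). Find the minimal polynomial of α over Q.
m_α(x) = x^3 - 836

α satisfies α^3 = 836, so x^3 - 836 annihilates α. By the rational root test, a rational root p/q (in lowest terms) of x^3 - 836 would satisfy p^3 = 836 q^3, forcing q = 1 and p^3 = 836; but 836 is not a perfect cube, contradiction. A monic cubic over Q with no rational root is irreducible (any nontrivial factorization would include a linear factor). Hence x^3 - 836 is the minimal polynomial of α, and in particular [Q(α):Q] = 3.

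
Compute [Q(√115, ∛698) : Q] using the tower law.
[Q(√115, ∛698) : Q] = 6

Let L = Q(√115, ∛698). Since Q(√115) ⊂ L and [Q(√115):Q] = 2, the tower law gives 2 | [L:Q]. Likewise Q(∛698) ⊂ L with [Q(∛698):Q] = 3 (because 698 is not a perfect cube), so 3 | [L:Q]. As gcd(2,3) = 1, [L:Q] is divisible by 6. Conversely L is generated over Q by √115 and ∛698, so [L:Q] ≤ 2·3 = 6. Therefore [Q(√115, ∛698) : Q] = 6.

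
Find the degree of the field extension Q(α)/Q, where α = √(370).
[Q(α):Q] = 2

[Q(α):Q] equals the degree of the minimal polynomial of α. Here α^2 = 370 and x^2 - 370 is irreducible (d = 370 is squarefree, ≠ 1, hence not a square), so deg(m_α) = 2. Thus [Q(α):Q] = 2.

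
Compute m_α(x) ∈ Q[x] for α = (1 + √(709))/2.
m_α(x) = x^2 - x - 177

From 2α - 1 = √(709), squaring gives (2α - 1)^2 = 709, i.e. 4α^2 - 4α + 1 = 709, so α^2 - α + (1 - 709)/4 = 0. Since 709 ≡ 1 (mod 4), (1 - 709)/4 = -177 ∈ Z. The polynomial x^2 - x - 177 has discriminant 1 - 4·(-177) = 709, which is not a perfect square in Q (d = 709 is squarefree and ≠ 1), so x^2 - x - 177 is irreducible over Q. It is the minimal polynomial of α.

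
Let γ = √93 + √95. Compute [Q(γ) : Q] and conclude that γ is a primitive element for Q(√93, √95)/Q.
[Q(γ) : Q] = 4 (equivalently, Q(γ) = Q(√93, √95))

Obviously Q(γ) ⊆ Q(√93, √95), and [Q(√93, √95):Q] = 4 (since 93, 95 are distinct squarefree integers > 1 with 8835 not a perfect square). To show equality we compute the minimal polynomial of γ. From γ = √93 + √95: γ^2 = 93 + 2√(8835) + 95 = 188 + 2√(8835), so γ^2 - 188 = 2√(8835); squaring, (γ^2 - 188)^2 = 4·8835, i.e. γ^4 - 376γ^2 + 35344 - 35340 = 0, i.e. γ^4 - 376γ^2 + 4 = 0. So γ is a root of x^4 - 376x^2 + 4. This polynomial is irreducible over Q: it has no rational root (each ±√93 ± √95 is irrational), and any factorization into two quadratics over Q would force √(8835) ∈ Q (pairing opposite roots) or √93, √95 ∈ Q (other pairings), all impossible. Hence [Q(γ):Q] = 4 = [Q(√93, √95):Q], so Q(γ) = Q(√93, √95).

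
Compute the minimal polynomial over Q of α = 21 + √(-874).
m_α(x) = x^2 - 42x + 1315

From α - 21 = √(-874), squaring gives (α - 21)^2 = -874, i.e. α^2 - 42α + 441 = -874, so α^2 - 42α + 1315 = 0. The discriminant of x^2 - 42x + 1315 is (-42)^2 - 4·(1315) = 1764 - 5260 = -3496, and 4·(-874) is not a perfect square in Q since -874 is squarefree and ≠ 1. Hence x^2 - 42x + 1315 is irreducible over Q and is the minimal polynomial of α.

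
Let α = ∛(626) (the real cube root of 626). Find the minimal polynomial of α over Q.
m_α(x) = x^3 - 626

α satisfies α^3 = 626, so x^3 - 626 annihilates α. By the rational root test, a rational root p/q (in lowest terms) of x^3 - 626 would satisfy p^3 = 626 q^3, forcing q = 1 and p^3 = 626; but 626 is not a perfect cube, contradiction. A monic cubic over Q with no rational root is irreducible (any nontrivial factorization would include a linear factor). Hence x^3 - 626 is the minimal polynomial of α, and in particular [Q(α):Q] = 3.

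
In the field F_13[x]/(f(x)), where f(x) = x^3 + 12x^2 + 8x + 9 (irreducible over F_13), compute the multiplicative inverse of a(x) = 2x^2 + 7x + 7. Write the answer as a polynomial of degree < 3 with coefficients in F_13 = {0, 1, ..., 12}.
a(x)^(-1) ≡ 9x^2 + 6x + 12 (mod f(x))

Since f is irreducible over F_13, F_13[x]/(f) is a field and a(x) ≠ 0 has an inverse. Apply the extended Euclidean algorithm to f(x) and a(x) in F_13[x]: f(x) = (7x + 1)·a(x) + (4x + 2);  a(x) = (7x + 8)·(4x + 2) + (4). The last nonzero remainder is the constant 4 = gcd(f, a) in F_13. Back-substituting through the division chain expresses 4 = s(x)·a(x) + t(x)·f(x) with s(x) ≡ 10x^2 + 11x + 9 (mod f), so (10x^2 + 11x + 9)·a(x) ≡ 4 (mod f). Multiplying by 4^(-1) ≡ 10 in F_13 gives a(x)^(-1) ≡ 10·(10x^2 + 11x + 9) ≡ 9x^2 + 6x + 12 (mod f). Check: (2x^2 + 7x + 7)·(9x^2 + 6x + 12) = 5x^4 + 10x^3 + 12x^2 + 9x + 6 ≡ 1 (mod x^3 + 12x^2 + 8x + 9).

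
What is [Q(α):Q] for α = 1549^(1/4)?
[Q(α):Q] = 4

α is a root of x^4 - 1549. By Eisenstein's criterion at the prime p = 1549 (which divides the constant term 1549 but p^2 = 2399401 does not, since 1549 is squarefree), x^4 - 1549 is irreducible over Q. Hence [Q(α):Q] = 4.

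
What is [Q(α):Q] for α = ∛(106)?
[Q(α):Q] = 3

The minimal polynomial of α is x^3 - 106, irreducible over Q since 106 is not a perfect cube (so x^3 - 106 has no rational root). Hence [Q(α):Q] = deg(m_α) = 3.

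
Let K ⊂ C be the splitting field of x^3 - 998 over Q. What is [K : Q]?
[K : Q] = 6

The roots of x^3 - 998 are ∛998, ω∛998, ω^2∛998 where ω = e^(2πi/3) is a primitive cube root of unity, so K = Q(∛998, ω). Now [Q(∛998):Q] = 3 (since 998 is not a perfect cube, x^3 - 998 is irreducible) and [Q(ω):Q] = 2. Both 2 and 3 divide [K:Q], and [K:Q] ≤ 3·2 = 6, so [K:Q] = 6. (Equivalently: Q(∛998) ⊂ R but ω ∉ R, so [K : Q(∛998)] = 2.)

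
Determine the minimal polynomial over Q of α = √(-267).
m_α(x) = x^2 + 267

α satisfies α^2 + 267 = 0, so x^2 + 267 annihilates α. Since d = -267 is squarefree and ≠ 1, it is not a perfect square in Q, so x^2 + 267 has no rational root and is therefore irreducible over Q (a degree-2 polynomial over a field is irreducible iff it has no root). Hence m_α(x) = x^2 + 267.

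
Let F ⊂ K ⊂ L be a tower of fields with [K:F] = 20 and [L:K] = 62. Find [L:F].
[L:F] = 1240

The tower law says that for any tower of field extensions F ⊂ K ⊂ L with finite degrees, [L:F] = [L:K] · [K:F]. Here this gives [L:F] = 62 · 20 = 1240.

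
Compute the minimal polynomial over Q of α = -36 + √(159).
m_α(x) = x^2 + 72x + 1137

From α + 36 = √(159), squaring gives (α + 36)^2 = 159, i.e. α^2 + 72α + 1296 = 159, so α^2 + 72α + 1137 = 0. The discriminant of x^2 + 72x + 1137 is (72)^2 - 4·(1137) = 5184 - 4548 = 636, and 4·(159) is not a perfect square in Q since 159 is squarefree and ≠ 1. Hence x^2 + 72x + 1137 is irreducible over Q and is the minimal polynomial of α.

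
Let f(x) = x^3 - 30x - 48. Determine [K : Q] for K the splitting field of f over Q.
[K : Q] = 6

By the rational root test, any rational root of the monic integer polynomial f(x) = x^3 - 30x - 48 must be an integer dividing the constant term -48, i.e. one of ±{1, 2, 3, 4, 6, 8, 12, 16, 24, 48}. Evaluating: f(1) = -77, f(-1) = -19, f(2) = -100, f(-2) = 4, f(3) = -111, f(-3) = 15, f(4) = -104, f(-4) = 8, f(6) = -12, f(-6) = -84, f(8) = 224, f(-8) = -320, f(12) = 1320, f(-12) = -1416, f(16) = 3568, f(-16) = -3664, f(24) = 13056, f(-24) = -13152, f(48) = 109104, f(-48) = -109200; none is 0, so f has no rational root and is therefore irreducible over Q (a cubic with no linear factor over a field is irreducible). For an irreducible cubic, the Galois group is A_3 or S_3 according as the discriminant disc(f) = -4a^3 - 27b^2 = -4·(-30)^3 - 27·(-48)^2 = 45792 is or is not a square in Q. Here disc(f) = 45792 is not a perfect square in Q, so the Galois group of f over Q is not contained in A_3 and must be all of S_3. The splitting field has degree |S_3| = 6 over Q, so [K : Q] = 6.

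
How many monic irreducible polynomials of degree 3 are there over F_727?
There are 128079952 monic irreducible polynomials of degree 3 over F_727

Each element of F_{727^3} that lies in no proper subfield is a root of exactly one monic irreducible of degree 3 over F_727, and each such polynomial has 3 distinct roots in F_{727^3}. By Möbius inversion the count is N_727(3) = (1/3) Σ_{d|3} μ(3/d) · 727^d = (1/3)(μ(3)·727^1 + μ(1)·727^3) = 384239856/3 = 128079952.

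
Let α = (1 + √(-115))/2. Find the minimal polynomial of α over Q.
m_α(x) = x^2 - x + 29

From 2α - 1 = √(-115), squaring gives (2α - 1)^2 = -115, i.e. 4α^2 - 4α + 1 = -115, so α^2 - α + (1 + 115)/4 = 0. Since -115 ≡ 1 (mod 4), (1 + 115)/4 = 29 ∈ Z. The polynomial x^2 - x + 29 has discriminant 1 - 4·(29) = -115, which is not a perfect square in Q (d = -115 is squarefree and ≠ 1), so x^2 - x + 29 is irreducible over Q. It is the minimal polynomial of α.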